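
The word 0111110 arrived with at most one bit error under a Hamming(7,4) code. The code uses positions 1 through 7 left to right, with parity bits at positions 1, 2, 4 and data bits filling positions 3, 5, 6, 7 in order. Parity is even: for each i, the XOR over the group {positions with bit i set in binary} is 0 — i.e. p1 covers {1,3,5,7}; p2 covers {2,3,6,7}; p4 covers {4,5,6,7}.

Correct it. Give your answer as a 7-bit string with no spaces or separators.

s1 (pos 1,3,5,7): 0⊕1⊕1⊕0 = 0
s2 (pos 2,3,6,7): 1⊕1⊕1⊕0 = 1
s4 (pos 4,5,6,7): 1⊕1⊕1⊕0 = 1
Syndrome s4…s1 = 110 → error at position 6.
Flip position 6: 0111110 → 0111100

0111100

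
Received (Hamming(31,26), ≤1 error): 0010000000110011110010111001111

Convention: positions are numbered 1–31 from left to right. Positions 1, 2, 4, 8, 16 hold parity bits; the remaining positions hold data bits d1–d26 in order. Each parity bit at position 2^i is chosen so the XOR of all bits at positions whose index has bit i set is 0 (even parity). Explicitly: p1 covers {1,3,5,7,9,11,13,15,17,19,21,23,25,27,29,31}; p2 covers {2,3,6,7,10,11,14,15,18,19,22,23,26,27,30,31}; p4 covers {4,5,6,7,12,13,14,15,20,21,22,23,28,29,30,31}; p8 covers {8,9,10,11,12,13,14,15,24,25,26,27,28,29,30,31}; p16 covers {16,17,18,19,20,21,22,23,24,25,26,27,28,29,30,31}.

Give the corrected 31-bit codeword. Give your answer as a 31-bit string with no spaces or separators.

s1 (pos 1,3,5,7,9,11,13,15,17,19,21,23,25,27,29,31): 0⊕1⊕0⊕0⊕0⊕1⊕0⊕1⊕1⊕0⊕1⊕1⊕1⊕0⊕1⊕1 = 1
s2 (pos 2,3,6,7,10,11,14,15,18,19,22,23,26,27,30,31): 0⊕1⊕0⊕0⊕0⊕1⊕0⊕1⊕1⊕0⊕0⊕1⊕0⊕0⊕1⊕1 = 1
s4 (pos 4,5,6,7,12,13,14,15,20,21,22,23,28,29,30,31): 0⊕0⊕0⊕0⊕1⊕0⊕0⊕1⊕0⊕1⊕0⊕1⊕1⊕1⊕1⊕1 = 0
s8 (pos 8,9,10,11,12,13,14,15,24,25,26,27,28,29,30,31): 0⊕0⊕0⊕1⊕1⊕0⊕0⊕1⊕1⊕1⊕0⊕0⊕1⊕1⊕1⊕1 = 1
s16 (pos 16,17,18,19,20,21,22,23,24,25,26,27,28,29,30,31): 1⊕1⊕1⊕0⊕0⊕1⊕0⊕1⊕1⊕1⊕0⊕0⊕1⊕1⊕1⊕1 = 1
Syndrome s16…s1 = 11011 → error at position 27.
Flip position 27: 0010000000110011110010111001111 → 0010000000110011110010111011111

0010000000110011110010111011111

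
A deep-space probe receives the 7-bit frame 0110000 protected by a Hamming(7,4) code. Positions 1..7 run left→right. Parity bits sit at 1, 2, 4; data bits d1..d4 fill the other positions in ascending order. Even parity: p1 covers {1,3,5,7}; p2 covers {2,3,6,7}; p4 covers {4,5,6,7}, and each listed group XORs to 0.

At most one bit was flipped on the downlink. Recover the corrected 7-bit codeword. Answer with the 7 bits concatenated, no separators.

s1 (pos 1,3,5,7): 0⊕1⊕0⊕0 = 1
s2 (pos 2,3,6,7): 1⊕1⊕0⊕0 = 0
s4 (pos 4,5,6,7): 0⊕0⊕0⊕0 = 0
Syndrome s4…s1 = 001 → error at position 1.
Flip position 1: 0110000 → 1110000

1110000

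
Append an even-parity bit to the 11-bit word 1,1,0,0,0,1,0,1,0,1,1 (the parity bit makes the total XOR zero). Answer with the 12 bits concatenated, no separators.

110001010110

XOR of the 11 data bits: 1⊕1⊕0⊕0⊕0⊕1⊕0⊕1⊕0⊕1⊕1 = 0
Parity bit = 0 (so all 12 bits XOR to 0).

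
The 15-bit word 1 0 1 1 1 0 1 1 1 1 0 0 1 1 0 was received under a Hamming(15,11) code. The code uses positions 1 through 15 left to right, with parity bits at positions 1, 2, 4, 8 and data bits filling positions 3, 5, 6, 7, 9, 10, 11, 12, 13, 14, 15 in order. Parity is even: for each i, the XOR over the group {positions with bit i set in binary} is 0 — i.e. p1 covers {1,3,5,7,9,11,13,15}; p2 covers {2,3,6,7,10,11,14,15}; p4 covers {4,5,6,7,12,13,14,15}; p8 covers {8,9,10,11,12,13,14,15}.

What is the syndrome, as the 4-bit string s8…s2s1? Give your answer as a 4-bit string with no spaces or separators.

1100

s1 (pos 1,3,5,7,9,11,13,15): 1⊕1⊕1⊕1⊕1⊕0⊕1⊕0 = 0
s2 (pos 2,3,6,7,10,11,14,15): 0⊕1⊕0⊕1⊕1⊕0⊕1⊕0 = 0
s4 (pos 4,5,6,7,12,13,14,15): 1⊕1⊕0⊕1⊕0⊕1⊕1⊕0 = 1
s8 (pos 8,9,10,11,12,13,14,15): 1⊕1⊕1⊕0⊕0⊕1⊕1⊕0 = 1
Syndrome s8…s1 = 1100 → error at position 12.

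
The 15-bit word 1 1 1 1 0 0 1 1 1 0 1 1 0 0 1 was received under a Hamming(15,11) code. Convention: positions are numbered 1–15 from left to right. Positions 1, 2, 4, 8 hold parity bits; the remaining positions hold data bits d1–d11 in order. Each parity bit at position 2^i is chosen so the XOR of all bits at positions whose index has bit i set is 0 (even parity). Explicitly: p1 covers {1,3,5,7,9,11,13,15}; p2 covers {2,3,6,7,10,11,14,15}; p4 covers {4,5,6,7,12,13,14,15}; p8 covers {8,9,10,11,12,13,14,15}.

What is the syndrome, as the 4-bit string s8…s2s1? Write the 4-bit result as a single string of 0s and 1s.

1010

s1 (pos 1,3,5,7,9,11,13,15): 1⊕1⊕0⊕1⊕1⊕1⊕0⊕1 = 0
s2 (pos 2,3,6,7,10,11,14,15): 1⊕1⊕0⊕1⊕0⊕1⊕0⊕1 = 1
s4 (pos 4,5,6,7,12,13,14,15): 1⊕0⊕0⊕1⊕1⊕0⊕0⊕1 = 0
s8 (pos 8,9,10,11,12,13,14,15): 1⊕1⊕0⊕1⊕1⊕0⊕0⊕1 = 1
Syndrome s8…s1 = 1010 → error at position 10.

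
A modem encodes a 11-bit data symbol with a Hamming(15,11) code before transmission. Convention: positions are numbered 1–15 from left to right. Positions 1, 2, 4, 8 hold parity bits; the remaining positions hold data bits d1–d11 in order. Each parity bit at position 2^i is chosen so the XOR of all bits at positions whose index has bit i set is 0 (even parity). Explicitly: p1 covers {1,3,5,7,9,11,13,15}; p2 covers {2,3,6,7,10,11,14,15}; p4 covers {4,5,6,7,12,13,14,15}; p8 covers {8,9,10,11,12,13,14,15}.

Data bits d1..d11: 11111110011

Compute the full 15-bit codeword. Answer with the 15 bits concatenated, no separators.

011111111110011

Place data at non-parity positions: p1 p2 1 p4 1 1 1 p8 1 1 1 0 0 1 1
p1 (pos 1,3,5,7,9,11,13,15): XOR of data positions = 1⊕1⊕1⊕1⊕1⊕0⊕1 = 0
p2 (pos 2,3,6,7,10,11,14,15): XOR of data positions = 1⊕1⊕1⊕1⊕1⊕1⊕1 = 1
p4 (pos 4,5,6,7,12,13,14,15): XOR of data positions = 1⊕1⊕1⊕0⊕0⊕1⊕1 = 1
p8 (pos 8,9,10,11,12,13,14,15): XOR of data positions = 1⊕1⊕1⊕0⊕0⊕1⊕1 = 1
Codeword: 011111111110011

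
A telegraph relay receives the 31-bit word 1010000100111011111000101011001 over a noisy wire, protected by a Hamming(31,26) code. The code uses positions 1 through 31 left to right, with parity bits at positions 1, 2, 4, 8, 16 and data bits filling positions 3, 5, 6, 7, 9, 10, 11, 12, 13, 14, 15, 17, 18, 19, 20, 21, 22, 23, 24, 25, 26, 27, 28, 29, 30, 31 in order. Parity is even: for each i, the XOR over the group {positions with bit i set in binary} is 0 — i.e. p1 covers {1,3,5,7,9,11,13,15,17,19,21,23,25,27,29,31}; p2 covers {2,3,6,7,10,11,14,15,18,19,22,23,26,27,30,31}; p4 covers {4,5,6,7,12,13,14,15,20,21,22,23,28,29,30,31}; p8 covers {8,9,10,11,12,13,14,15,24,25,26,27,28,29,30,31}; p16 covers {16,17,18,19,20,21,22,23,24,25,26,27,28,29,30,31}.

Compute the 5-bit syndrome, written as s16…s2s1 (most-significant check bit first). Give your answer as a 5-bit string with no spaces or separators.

s1 (pos 1,3,5,7,9,11,13,15,17,19,21,23,25,27,29,31): 1⊕1⊕0⊕0⊕0⊕1⊕1⊕1⊕1⊕1⊕0⊕1⊕1⊕1⊕0⊕1 = 1
s2 (pos 2,3,6,7,10,11,14,15,18,19,22,23,26,27,30,31): 0⊕1⊕0⊕0⊕0⊕1⊕0⊕1⊕1⊕1⊕0⊕1⊕0⊕1⊕0⊕1 = 0
s4 (pos 4,5,6,7,12,13,14,15,20,21,22,23,28,29,30,31): 0⊕0⊕0⊕0⊕1⊕1⊕0⊕1⊕0⊕0⊕0⊕1⊕1⊕0⊕0⊕1 = 0
s8 (pos 8,9,10,11,12,13,14,15,24,25,26,27,28,29,30,31): 1⊕0⊕0⊕1⊕1⊕1⊕0⊕1⊕0⊕1⊕0⊕1⊕1⊕0⊕0⊕1 = 1
s16 (pos 16,17,18,19,20,21,22,23,24,25,26,27,28,29,30,31): 1⊕1⊕1⊕1⊕0⊕0⊕0⊕1⊕0⊕1⊕0⊕1⊕1⊕0⊕0⊕1 = 1
Syndrome s16…s1 = 11001 → error at position 25.

11001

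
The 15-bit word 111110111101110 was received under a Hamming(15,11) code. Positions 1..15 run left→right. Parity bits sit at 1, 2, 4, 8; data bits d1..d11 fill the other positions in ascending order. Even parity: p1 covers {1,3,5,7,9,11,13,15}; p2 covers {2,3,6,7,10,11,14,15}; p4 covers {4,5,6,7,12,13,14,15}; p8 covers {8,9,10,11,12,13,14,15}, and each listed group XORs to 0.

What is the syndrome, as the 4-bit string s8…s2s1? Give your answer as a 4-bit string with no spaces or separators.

s1 (pos 1,3,5,7,9,11,13,15): 1⊕1⊕1⊕1⊕1⊕0⊕1⊕0 = 0
s2 (pos 2,3,6,7,10,11,14,15): 1⊕1⊕0⊕1⊕1⊕0⊕1⊕0 = 1
s4 (pos 4,5,6,7,12,13,14,15): 1⊕1⊕0⊕1⊕1⊕1⊕1⊕0 = 0
s8 (pos 8,9,10,11,12,13,14,15): 1⊕1⊕1⊕0⊕1⊕1⊕1⊕0 = 0
Syndrome s8…s1 = 0010 → error at position 2.

0010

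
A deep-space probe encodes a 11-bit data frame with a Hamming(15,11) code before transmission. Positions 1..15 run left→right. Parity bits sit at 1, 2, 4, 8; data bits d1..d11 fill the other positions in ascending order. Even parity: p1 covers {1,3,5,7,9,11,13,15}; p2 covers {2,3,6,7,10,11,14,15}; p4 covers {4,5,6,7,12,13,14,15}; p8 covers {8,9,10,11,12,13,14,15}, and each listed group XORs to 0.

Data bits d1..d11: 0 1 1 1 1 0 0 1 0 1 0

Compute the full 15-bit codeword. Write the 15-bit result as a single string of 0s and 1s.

110111111001010

Place data at non-parity positions: p1 p2 0 p4 1 1 1 p8 1 0 0 1 0 1 0
p1 (pos 1,3,5,7,9,11,13,15): XOR of data positions = 0⊕1⊕1⊕1⊕0⊕0⊕0 = 1
p2 (pos 2,3,6,7,10,11,14,15): XOR of data positions = 0⊕1⊕1⊕0⊕0⊕1⊕0 = 1
p4 (pos 4,5,6,7,12,13,14,15): XOR of data positions = 1⊕1⊕1⊕1⊕0⊕1⊕0 = 1
p8 (pos 8,9,10,11,12,13,14,15): XOR of data positions = 1⊕0⊕0⊕1⊕0⊕1⊕0 = 1
Codeword: 110111111001010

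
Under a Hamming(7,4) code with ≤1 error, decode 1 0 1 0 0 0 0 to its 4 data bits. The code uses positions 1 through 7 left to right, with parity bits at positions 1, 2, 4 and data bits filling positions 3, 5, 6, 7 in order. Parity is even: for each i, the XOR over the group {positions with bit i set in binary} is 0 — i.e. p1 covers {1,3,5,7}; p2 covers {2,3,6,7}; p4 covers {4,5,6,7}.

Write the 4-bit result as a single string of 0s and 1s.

1000

s1 (pos 1,3,5,7): 1⊕1⊕0⊕0 = 0
s2 (pos 2,3,6,7): 0⊕1⊕0⊕0 = 1
s4 (pos 4,5,6,7): 0⊕0⊕0⊕0 = 0
Syndrome s4…s1 = 010 → error at position 2.
Flip position 2: 1010000 → 1110000
Read data bits from positions 3,5,6,7: 1000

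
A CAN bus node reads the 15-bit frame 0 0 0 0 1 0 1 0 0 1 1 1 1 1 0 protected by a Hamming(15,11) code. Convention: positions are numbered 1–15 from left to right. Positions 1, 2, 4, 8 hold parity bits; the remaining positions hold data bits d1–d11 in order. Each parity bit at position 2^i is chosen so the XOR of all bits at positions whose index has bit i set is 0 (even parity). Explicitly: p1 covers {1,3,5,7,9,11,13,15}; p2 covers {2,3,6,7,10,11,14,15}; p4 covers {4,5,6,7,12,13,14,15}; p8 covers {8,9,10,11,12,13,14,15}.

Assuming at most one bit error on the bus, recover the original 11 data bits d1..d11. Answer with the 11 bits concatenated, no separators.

s1 (pos 1,3,5,7,9,11,13,15): 0⊕0⊕1⊕1⊕0⊕1⊕1⊕0 = 0
s2 (pos 2,3,6,7,10,11,14,15): 0⊕0⊕0⊕1⊕1⊕1⊕1⊕0 = 0
s4 (pos 4,5,6,7,12,13,14,15): 0⊕1⊕0⊕1⊕1⊕1⊕1⊕0 = 1
s8 (pos 8,9,10,11,12,13,14,15): 0⊕0⊕1⊕1⊕1⊕1⊕1⊕0 = 1
Syndrome s8…s1 = 1100 → error at position 12.
Flip position 12: 000010100111110 → 000010100110110
Read data bits from positions 3,5,6,7,9,10,11,12,13,14,15: 01010110110

01010110110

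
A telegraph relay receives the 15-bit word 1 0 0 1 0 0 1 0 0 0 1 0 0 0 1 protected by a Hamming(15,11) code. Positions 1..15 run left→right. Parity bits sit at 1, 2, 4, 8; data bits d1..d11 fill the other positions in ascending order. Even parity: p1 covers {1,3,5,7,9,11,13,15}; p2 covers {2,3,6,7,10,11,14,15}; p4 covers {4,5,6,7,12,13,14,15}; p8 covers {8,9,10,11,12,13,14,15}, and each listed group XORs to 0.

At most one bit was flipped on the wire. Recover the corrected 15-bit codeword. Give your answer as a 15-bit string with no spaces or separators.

s1 (pos 1,3,5,7,9,11,13,15): 1⊕0⊕0⊕1⊕0⊕1⊕0⊕1 = 0
s2 (pos 2,3,6,7,10,11,14,15): 0⊕0⊕0⊕1⊕0⊕1⊕0⊕1 = 1
s4 (pos 4,5,6,7,12,13,14,15): 1⊕0⊕0⊕1⊕0⊕0⊕0⊕1 = 1
s8 (pos 8,9,10,11,12,13,14,15): 0⊕0⊕0⊕1⊕0⊕0⊕0⊕1 = 0
Syndrome s8…s1 = 0110 → error at position 6.
Flip position 6: 100100100010001 → 100101100010001

100101100010001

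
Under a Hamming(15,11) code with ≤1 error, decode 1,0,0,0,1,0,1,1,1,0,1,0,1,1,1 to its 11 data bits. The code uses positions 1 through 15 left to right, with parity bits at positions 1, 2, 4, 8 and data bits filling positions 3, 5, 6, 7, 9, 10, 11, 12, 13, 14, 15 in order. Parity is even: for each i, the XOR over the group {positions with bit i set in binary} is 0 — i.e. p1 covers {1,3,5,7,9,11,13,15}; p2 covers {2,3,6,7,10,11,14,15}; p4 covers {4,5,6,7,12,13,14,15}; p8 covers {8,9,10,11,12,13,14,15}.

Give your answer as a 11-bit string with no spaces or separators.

00011010111

s1 (pos 1,3,5,7,9,11,13,15): 1⊕0⊕1⊕1⊕1⊕1⊕1⊕1 = 1
s2 (pos 2,3,6,7,10,11,14,15): 0⊕0⊕0⊕1⊕0⊕1⊕1⊕1 = 0
s4 (pos 4,5,6,7,12,13,14,15): 0⊕1⊕0⊕1⊕0⊕1⊕1⊕1 = 1
s8 (pos 8,9,10,11,12,13,14,15): 1⊕1⊕0⊕1⊕0⊕1⊕1⊕1 = 0
Syndrome s8…s1 = 0101 → error at position 5.
Flip position 5: 100010111010111 → 100000111010111
Read data bits from positions 3,5,6,7,9,10,11,12,13,14,15: 00011010111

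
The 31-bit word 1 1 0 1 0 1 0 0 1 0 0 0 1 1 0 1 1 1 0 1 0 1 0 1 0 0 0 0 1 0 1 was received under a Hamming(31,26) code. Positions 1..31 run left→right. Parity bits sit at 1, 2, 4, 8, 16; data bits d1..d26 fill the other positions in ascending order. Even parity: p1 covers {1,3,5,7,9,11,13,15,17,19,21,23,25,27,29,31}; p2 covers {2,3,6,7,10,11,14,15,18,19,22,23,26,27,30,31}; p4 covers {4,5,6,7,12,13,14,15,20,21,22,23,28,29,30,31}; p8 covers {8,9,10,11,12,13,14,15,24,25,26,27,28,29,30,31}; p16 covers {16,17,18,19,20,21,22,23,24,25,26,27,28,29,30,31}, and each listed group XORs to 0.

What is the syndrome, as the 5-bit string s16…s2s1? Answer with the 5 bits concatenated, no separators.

00000

s1 (pos 1,3,5,7,9,11,13,15,17,19,21,23,25,27,29,31): 1⊕0⊕0⊕0⊕1⊕0⊕1⊕0⊕1⊕0⊕0⊕0⊕0⊕0⊕1⊕1 = 0
s2 (pos 2,3,6,7,10,11,14,15,18,19,22,23,26,27,30,31): 1⊕0⊕1⊕0⊕0⊕0⊕1⊕0⊕1⊕0⊕1⊕0⊕0⊕0⊕0⊕1 = 0
s4 (pos 4,5,6,7,12,13,14,15,20,21,22,23,28,29,30,31): 1⊕0⊕1⊕0⊕0⊕1⊕1⊕0⊕1⊕0⊕1⊕0⊕0⊕1⊕0⊕1 = 0
s8 (pos 8,9,10,11,12,13,14,15,24,25,26,27,28,29,30,31): 0⊕1⊕0⊕0⊕0⊕1⊕1⊕0⊕1⊕0⊕0⊕0⊕0⊕1⊕0⊕1 = 0
s16 (pos 16,17,18,19,20,21,22,23,24,25,26,27,28,29,30,31): 1⊕1⊕1⊕0⊕1⊕0⊕1⊕0⊕1⊕0⊕0⊕0⊕0⊕1⊕0⊕1 = 0
Syndrome s16…s1 = 00000 → no error.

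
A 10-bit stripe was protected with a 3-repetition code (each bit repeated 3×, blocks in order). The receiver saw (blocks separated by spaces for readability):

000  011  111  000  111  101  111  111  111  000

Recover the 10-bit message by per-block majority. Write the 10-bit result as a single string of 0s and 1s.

0110111110

Block 1 (000): 0 ones → 0
Block 2 (011): 2 ones → 1
Block 3 (111): 3 ones → 1
Block 4 (000): 0 ones → 0
Block 5 (111): 3 ones → 1
Block 6 (101): 2 ones → 1
Block 7 (111): 3 ones → 1
Block 8 (111): 3 ones → 1
Block 9 (111): 3 ones → 1
Block 10 (000): 0 ones → 0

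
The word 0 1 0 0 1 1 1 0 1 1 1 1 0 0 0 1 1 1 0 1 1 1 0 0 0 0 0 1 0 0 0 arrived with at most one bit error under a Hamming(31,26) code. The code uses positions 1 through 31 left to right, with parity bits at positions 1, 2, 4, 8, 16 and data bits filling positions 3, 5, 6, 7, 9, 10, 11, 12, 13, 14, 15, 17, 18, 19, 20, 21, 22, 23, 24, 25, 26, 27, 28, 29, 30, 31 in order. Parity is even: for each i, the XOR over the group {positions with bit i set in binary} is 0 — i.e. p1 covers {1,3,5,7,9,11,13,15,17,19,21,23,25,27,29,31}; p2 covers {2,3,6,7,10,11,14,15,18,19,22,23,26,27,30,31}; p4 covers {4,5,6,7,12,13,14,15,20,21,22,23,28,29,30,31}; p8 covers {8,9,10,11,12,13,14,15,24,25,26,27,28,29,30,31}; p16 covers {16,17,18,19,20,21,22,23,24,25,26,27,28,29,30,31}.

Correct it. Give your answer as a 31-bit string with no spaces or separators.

0100111011110001110111000101000

s1 (pos 1,3,5,7,9,11,13,15,17,19,21,23,25,27,29,31): 0⊕0⊕1⊕1⊕1⊕1⊕0⊕0⊕1⊕0⊕1⊕0⊕0⊕0⊕0⊕0 = 0
s2 (pos 2,3,6,7,10,11,14,15,18,19,22,23,26,27,30,31): 1⊕0⊕1⊕1⊕1⊕1⊕0⊕0⊕1⊕0⊕1⊕0⊕0⊕0⊕0⊕0 = 1
s4 (pos 4,5,6,7,12,13,14,15,20,21,22,23,28,29,30,31): 0⊕1⊕1⊕1⊕1⊕0⊕0⊕0⊕1⊕1⊕1⊕0⊕1⊕0⊕0⊕0 = 0
s8 (pos 8,9,10,11,12,13,14,15,24,25,26,27,28,29,30,31): 0⊕1⊕1⊕1⊕1⊕0⊕0⊕0⊕0⊕0⊕0⊕0⊕1⊕0⊕0⊕0 = 1
s16 (pos 16,17,18,19,20,21,22,23,24,25,26,27,28,29,30,31): 1⊕1⊕1⊕0⊕1⊕1⊕1⊕0⊕0⊕0⊕0⊕0⊕1⊕0⊕0⊕0 = 1
Syndrome s16…s1 = 11010 → error at position 26.
Flip position 26: 0100111011110001110111000001000 → 0100111011110001110111000101000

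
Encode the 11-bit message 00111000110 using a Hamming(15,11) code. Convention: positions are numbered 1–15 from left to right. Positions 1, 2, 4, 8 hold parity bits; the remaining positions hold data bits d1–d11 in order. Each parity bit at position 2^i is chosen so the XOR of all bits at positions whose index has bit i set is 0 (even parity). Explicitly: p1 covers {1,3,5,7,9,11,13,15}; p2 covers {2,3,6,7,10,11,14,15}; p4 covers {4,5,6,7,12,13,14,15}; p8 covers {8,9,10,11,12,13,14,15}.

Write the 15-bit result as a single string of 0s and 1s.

Place data at non-parity positions: p1 p2 0 p4 0 1 1 p8 1 0 0 0 1 1 0
p1 (pos 1,3,5,7,9,11,13,15): XOR of data positions = 0⊕0⊕1⊕1⊕0⊕1⊕0 = 1
p2 (pos 2,3,6,7,10,11,14,15): XOR of data positions = 0⊕1⊕1⊕0⊕0⊕1⊕0 = 1
p4 (pos 4,5,6,7,12,13,14,15): XOR of data positions = 0⊕1⊕1⊕0⊕1⊕1⊕0 = 0
p8 (pos 8,9,10,11,12,13,14,15): XOR of data positions = 1⊕0⊕0⊕0⊕1⊕1⊕0 = 1
Codeword: 110001111000110

110001111000110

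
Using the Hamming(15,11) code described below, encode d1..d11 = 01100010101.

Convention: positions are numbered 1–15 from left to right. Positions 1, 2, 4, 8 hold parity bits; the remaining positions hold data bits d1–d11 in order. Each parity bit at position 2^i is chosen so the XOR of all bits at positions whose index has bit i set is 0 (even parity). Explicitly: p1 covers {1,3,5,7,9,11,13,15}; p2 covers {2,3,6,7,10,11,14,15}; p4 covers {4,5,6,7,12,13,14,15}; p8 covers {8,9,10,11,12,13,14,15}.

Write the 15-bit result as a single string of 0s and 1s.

010011010010101

Place data at non-parity positions: p1 p2 0 p4 1 1 0 p8 0 0 1 0 1 0 1
p1 (pos 1,3,5,7,9,11,13,15): XOR of data positions = 0⊕1⊕0⊕0⊕1⊕1⊕1 = 0
p2 (pos 2,3,6,7,10,11,14,15): XOR of data positions = 0⊕1⊕0⊕0⊕1⊕0⊕1 = 1
p4 (pos 4,5,6,7,12,13,14,15): XOR of data positions = 1⊕1⊕0⊕0⊕1⊕0⊕1 = 0
p8 (pos 8,9,10,11,12,13,14,15): XOR of data positions = 0⊕0⊕1⊕0⊕1⊕0⊕1 = 1
Codeword: 010011010010101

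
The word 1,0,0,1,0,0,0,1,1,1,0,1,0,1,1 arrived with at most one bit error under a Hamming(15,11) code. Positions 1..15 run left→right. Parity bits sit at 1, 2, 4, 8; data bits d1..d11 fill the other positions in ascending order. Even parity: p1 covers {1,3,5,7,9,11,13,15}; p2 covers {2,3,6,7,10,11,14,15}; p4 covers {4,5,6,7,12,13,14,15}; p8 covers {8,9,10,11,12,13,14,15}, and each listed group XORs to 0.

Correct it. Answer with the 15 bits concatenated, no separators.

101100011101011

s1 (pos 1,3,5,7,9,11,13,15): 1⊕0⊕0⊕0⊕1⊕0⊕0⊕1 = 1
s2 (pos 2,3,6,7,10,11,14,15): 0⊕0⊕0⊕0⊕1⊕0⊕1⊕1 = 1
s4 (pos 4,5,6,7,12,13,14,15): 1⊕0⊕0⊕0⊕1⊕0⊕1⊕1 = 0
s8 (pos 8,9,10,11,12,13,14,15): 1⊕1⊕1⊕0⊕1⊕0⊕1⊕1 = 0
Syndrome s8…s1 = 0011 → error at position 3.
Flip position 3: 100100011101011 → 101100011101011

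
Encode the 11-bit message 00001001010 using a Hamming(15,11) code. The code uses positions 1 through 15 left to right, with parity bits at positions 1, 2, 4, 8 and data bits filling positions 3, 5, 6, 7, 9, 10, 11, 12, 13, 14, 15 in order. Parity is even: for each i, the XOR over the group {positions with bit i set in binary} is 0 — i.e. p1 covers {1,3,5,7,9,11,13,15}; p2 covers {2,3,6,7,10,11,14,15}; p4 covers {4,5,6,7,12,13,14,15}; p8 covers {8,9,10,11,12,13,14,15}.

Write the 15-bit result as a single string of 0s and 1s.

110000011001010

Place data at non-parity positions: p1 p2 0 p4 0 0 0 p8 1 0 0 1 0 1 0
p1 (pos 1,3,5,7,9,11,13,15): XOR of data positions = 0⊕0⊕0⊕1⊕0⊕0⊕0 = 1
p2 (pos 2,3,6,7,10,11,14,15): XOR of data positions = 0⊕0⊕0⊕0⊕0⊕1⊕0 = 1
p4 (pos 4,5,6,7,12,13,14,15): XOR of data positions = 0⊕0⊕0⊕1⊕0⊕1⊕0 = 0
p8 (pos 8,9,10,11,12,13,14,15): XOR of data positions = 1⊕0⊕0⊕1⊕0⊕1⊕0 = 1
Codeword: 110000011001010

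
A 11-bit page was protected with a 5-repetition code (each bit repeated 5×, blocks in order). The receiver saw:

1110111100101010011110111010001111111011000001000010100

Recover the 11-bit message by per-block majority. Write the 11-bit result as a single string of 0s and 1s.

11111011000

Block 1 (11101): 4 ones → 1
Block 2 (11100): 3 ones → 1
Block 3 (10101): 3 ones → 1
Block 4 (00111): 3 ones → 1
Block 5 (10111): 4 ones → 1
Block 6 (01000): 1 one → 0
Block 7 (11111): 5 ones → 1
Block 8 (11011): 4 ones → 1
Block 9 (00000): 0 ones → 0
Block 10 (10000): 1 one → 0
Block 11 (10100): 2 ones → 0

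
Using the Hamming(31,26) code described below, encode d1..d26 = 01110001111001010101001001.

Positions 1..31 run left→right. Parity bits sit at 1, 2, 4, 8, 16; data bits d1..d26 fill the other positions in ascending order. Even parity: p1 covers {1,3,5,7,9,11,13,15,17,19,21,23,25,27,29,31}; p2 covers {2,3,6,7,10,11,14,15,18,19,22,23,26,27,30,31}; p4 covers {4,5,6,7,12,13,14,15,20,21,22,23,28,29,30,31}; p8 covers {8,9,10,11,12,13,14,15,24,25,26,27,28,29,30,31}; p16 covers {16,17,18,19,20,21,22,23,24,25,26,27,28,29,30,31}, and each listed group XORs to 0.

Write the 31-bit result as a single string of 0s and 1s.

Place data at non-parity positions: p1 p2 0 p4 1 1 1 p8 0 0 0 1 1 1 1 p16 0 0 1 0 1 0 1 0 1 0 0 1 0 0 1
p1 (pos 1,3,5,7,9,11,13,15,17,19,21,23,25,27,29,31): XOR of data positions = 0⊕1⊕1⊕0⊕0⊕1⊕1⊕0⊕1⊕1⊕1⊕1⊕0⊕0⊕1 = 1
p2 (pos 2,3,6,7,10,11,14,15,18,19,22,23,26,27,30,31): XOR of data positions = 0⊕1⊕1⊕0⊕0⊕1⊕1⊕0⊕1⊕0⊕1⊕0⊕0⊕0⊕1 = 1
p4 (pos 4,5,6,7,12,13,14,15,20,21,22,23,28,29,30,31): XOR of data positions = 1⊕1⊕1⊕1⊕1⊕1⊕1⊕0⊕1⊕0⊕1⊕1⊕0⊕0⊕1 = 1
p8 (pos 8,9,10,11,12,13,14,15,24,25,26,27,28,29,30,31): XOR of data positions = 0⊕0⊕0⊕1⊕1⊕1⊕1⊕0⊕1⊕0⊕0⊕1⊕0⊕0⊕1 = 1
p16 (pos 16,17,18,19,20,21,22,23,24,25,26,27,28,29,30,31): XOR of data positions = 0⊕0⊕1⊕0⊕1⊕0⊕1⊕0⊕1⊕0⊕0⊕1⊕0⊕0⊕1 = 0
Codeword: 1101111100011110001010101001001

1101111100011110001010101001001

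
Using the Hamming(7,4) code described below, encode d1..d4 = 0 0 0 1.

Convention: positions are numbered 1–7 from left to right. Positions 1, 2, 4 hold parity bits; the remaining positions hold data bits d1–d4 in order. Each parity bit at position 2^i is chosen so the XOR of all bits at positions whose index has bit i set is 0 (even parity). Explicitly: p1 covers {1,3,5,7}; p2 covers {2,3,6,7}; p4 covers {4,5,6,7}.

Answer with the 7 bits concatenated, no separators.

Place data at non-parity positions: p1 p2 0 p4 0 0 1
p1 (pos 1,3,5,7): XOR of data positions = 0⊕0⊕1 = 1
p2 (pos 2,3,6,7): XOR of data positions = 0⊕0⊕1 = 1
p4 (pos 4,5,6,7): XOR of data positions = 0⊕0⊕1 = 1
Codeword: 1101001

1101001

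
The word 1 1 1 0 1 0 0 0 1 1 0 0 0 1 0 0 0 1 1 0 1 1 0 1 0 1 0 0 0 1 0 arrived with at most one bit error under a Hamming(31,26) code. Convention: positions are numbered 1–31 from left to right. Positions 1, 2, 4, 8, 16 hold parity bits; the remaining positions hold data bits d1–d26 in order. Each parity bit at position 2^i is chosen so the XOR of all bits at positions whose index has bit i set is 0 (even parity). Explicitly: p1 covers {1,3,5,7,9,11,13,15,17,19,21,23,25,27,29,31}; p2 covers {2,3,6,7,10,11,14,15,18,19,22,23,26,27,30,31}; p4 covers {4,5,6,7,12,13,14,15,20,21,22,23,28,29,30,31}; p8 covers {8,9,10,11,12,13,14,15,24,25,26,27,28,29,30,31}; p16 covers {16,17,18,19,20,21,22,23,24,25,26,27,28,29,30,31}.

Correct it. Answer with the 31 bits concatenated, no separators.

s1 (pos 1,3,5,7,9,11,13,15,17,19,21,23,25,27,29,31): 1⊕1⊕1⊕0⊕1⊕0⊕0⊕0⊕0⊕1⊕1⊕0⊕0⊕0⊕0⊕0 = 0
s2 (pos 2,3,6,7,10,11,14,15,18,19,22,23,26,27,30,31): 1⊕1⊕0⊕0⊕1⊕0⊕1⊕0⊕1⊕1⊕1⊕0⊕1⊕0⊕1⊕0 = 1
s4 (pos 4,5,6,7,12,13,14,15,20,21,22,23,28,29,30,31): 0⊕1⊕0⊕0⊕0⊕0⊕1⊕0⊕0⊕1⊕1⊕0⊕0⊕0⊕1⊕0 = 1
s8 (pos 8,9,10,11,12,13,14,15,24,25,26,27,28,29,30,31): 0⊕1⊕1⊕0⊕0⊕0⊕1⊕0⊕1⊕0⊕1⊕0⊕0⊕0⊕1⊕0 = 0
s16 (pos 16,17,18,19,20,21,22,23,24,25,26,27,28,29,30,31): 0⊕0⊕1⊕1⊕0⊕1⊕1⊕0⊕1⊕0⊕1⊕0⊕0⊕0⊕1⊕0 = 1
Syndrome s16…s1 = 10110 → error at position 22.
Flip position 22: 1110100011000100011011010100010 → 1110100011000100011010010100010

1110100011000100011010010100010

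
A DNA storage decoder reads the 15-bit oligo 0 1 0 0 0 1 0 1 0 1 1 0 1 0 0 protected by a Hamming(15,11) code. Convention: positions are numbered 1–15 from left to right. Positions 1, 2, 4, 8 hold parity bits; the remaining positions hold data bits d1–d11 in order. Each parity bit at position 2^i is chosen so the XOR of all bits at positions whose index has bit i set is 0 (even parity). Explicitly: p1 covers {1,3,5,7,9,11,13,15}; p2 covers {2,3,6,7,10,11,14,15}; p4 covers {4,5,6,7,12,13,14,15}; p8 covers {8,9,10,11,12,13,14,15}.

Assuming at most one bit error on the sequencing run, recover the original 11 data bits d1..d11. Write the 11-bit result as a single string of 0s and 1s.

00100110100

s1 (pos 1,3,5,7,9,11,13,15): 0⊕0⊕0⊕0⊕0⊕1⊕1⊕0 = 0
s2 (pos 2,3,6,7,10,11,14,15): 1⊕0⊕1⊕0⊕1⊕1⊕0⊕0 = 0
s4 (pos 4,5,6,7,12,13,14,15): 0⊕0⊕1⊕0⊕0⊕1⊕0⊕0 = 0
s8 (pos 8,9,10,11,12,13,14,15): 1⊕0⊕1⊕1⊕0⊕1⊕0⊕0 = 0
Syndrome s8…s1 = 0000 → no error.
Read data bits from positions 3,5,6,7,9,10,11,12,13,14,15: 00100110100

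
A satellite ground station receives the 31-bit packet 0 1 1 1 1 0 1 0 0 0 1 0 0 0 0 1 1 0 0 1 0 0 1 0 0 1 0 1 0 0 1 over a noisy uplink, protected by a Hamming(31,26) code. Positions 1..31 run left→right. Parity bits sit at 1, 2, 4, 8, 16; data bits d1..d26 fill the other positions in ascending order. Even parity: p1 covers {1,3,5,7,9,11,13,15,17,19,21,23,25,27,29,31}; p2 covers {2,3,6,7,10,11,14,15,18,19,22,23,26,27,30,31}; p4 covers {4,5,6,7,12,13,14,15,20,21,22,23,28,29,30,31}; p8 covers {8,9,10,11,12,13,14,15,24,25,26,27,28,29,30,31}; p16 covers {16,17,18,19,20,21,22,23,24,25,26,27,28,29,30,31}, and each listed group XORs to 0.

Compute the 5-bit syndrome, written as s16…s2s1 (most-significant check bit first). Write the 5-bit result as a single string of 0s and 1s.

s1 (pos 1,3,5,7,9,11,13,15,17,19,21,23,25,27,29,31): 0⊕1⊕1⊕1⊕0⊕1⊕0⊕0⊕1⊕0⊕0⊕1⊕0⊕0⊕0⊕1 = 1
s2 (pos 2,3,6,7,10,11,14,15,18,19,22,23,26,27,30,31): 1⊕1⊕0⊕1⊕0⊕1⊕0⊕0⊕0⊕0⊕0⊕1⊕1⊕0⊕0⊕1 = 1
s4 (pos 4,5,6,7,12,13,14,15,20,21,22,23,28,29,30,31): 1⊕1⊕0⊕1⊕0⊕0⊕0⊕0⊕1⊕0⊕0⊕1⊕1⊕0⊕0⊕1 = 1
s8 (pos 8,9,10,11,12,13,14,15,24,25,26,27,28,29,30,31): 0⊕0⊕0⊕1⊕0⊕0⊕0⊕0⊕0⊕0⊕1⊕0⊕1⊕0⊕0⊕1 = 0
s16 (pos 16,17,18,19,20,21,22,23,24,25,26,27,28,29,30,31): 1⊕1⊕0⊕0⊕1⊕0⊕0⊕1⊕0⊕0⊕1⊕0⊕1⊕0⊕0⊕1 = 1
Syndrome s16…s1 = 10111 → error at position 23.

10111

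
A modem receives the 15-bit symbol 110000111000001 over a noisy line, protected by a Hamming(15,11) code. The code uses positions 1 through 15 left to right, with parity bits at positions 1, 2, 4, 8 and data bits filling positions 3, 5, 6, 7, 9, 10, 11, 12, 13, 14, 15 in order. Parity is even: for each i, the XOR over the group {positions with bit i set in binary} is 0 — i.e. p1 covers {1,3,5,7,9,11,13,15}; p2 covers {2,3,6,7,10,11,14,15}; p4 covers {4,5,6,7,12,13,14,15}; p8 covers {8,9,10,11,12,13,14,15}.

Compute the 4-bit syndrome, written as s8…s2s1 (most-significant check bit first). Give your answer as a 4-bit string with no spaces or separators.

1010

s1 (pos 1,3,5,7,9,11,13,15): 1⊕0⊕0⊕1⊕1⊕0⊕0⊕1 = 0
s2 (pos 2,3,6,7,10,11,14,15): 1⊕0⊕0⊕1⊕0⊕0⊕0⊕1 = 1
s4 (pos 4,5,6,7,12,13,14,15): 0⊕0⊕0⊕1⊕0⊕0⊕0⊕1 = 0
s8 (pos 8,9,10,11,12,13,14,15): 1⊕1⊕0⊕0⊕0⊕0⊕0⊕1 = 1
Syndrome s8…s1 = 1010 → error at position 10.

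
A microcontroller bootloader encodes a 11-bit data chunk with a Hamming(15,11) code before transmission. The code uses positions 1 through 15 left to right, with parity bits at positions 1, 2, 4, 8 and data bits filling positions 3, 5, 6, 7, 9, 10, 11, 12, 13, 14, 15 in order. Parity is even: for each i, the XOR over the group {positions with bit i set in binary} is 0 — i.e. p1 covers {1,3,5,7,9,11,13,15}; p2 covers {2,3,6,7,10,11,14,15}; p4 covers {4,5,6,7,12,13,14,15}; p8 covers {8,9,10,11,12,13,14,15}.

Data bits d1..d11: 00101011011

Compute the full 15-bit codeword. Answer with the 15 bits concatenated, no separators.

100001011011011

Place data at non-parity positions: p1 p2 0 p4 0 1 0 p8 1 0 1 1 0 1 1
p1 (pos 1,3,5,7,9,11,13,15): XOR of data positions = 0⊕0⊕0⊕1⊕1⊕0⊕1 = 1
p2 (pos 2,3,6,7,10,11,14,15): XOR of data positions = 0⊕1⊕0⊕0⊕1⊕1⊕1 = 0
p4 (pos 4,5,6,7,12,13,14,15): XOR of data positions = 0⊕1⊕0⊕1⊕0⊕1⊕1 = 0
p8 (pos 8,9,10,11,12,13,14,15): XOR of data positions = 1⊕0⊕1⊕1⊕0⊕1⊕1 = 1
Codeword: 100001011011011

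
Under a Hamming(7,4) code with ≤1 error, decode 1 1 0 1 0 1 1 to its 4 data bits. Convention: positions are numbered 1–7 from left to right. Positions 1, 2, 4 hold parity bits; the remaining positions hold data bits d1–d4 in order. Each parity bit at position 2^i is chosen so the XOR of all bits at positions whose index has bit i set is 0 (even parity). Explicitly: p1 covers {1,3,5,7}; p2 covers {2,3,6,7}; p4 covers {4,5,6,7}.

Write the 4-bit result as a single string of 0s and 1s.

s1 (pos 1,3,5,7): 1⊕0⊕0⊕1 = 0
s2 (pos 2,3,6,7): 1⊕0⊕1⊕1 = 1
s4 (pos 4,5,6,7): 1⊕0⊕1⊕1 = 1
Syndrome s4…s1 = 110 → error at position 6.
Flip position 6: 1101011 → 1101001
Read data bits from positions 3,5,6,7: 0001

0001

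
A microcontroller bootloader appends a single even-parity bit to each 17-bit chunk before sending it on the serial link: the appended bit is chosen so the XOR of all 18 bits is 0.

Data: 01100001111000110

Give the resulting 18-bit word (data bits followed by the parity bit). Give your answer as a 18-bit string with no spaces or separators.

XOR of the 17 data bits: 0⊕1⊕1⊕0⊕0⊕0⊕0⊕1⊕1⊕1⊕1⊕0⊕0⊕0⊕1⊕1⊕0 = 0
Parity bit = 0 (so all 18 bits XOR to 0).

011000011110001100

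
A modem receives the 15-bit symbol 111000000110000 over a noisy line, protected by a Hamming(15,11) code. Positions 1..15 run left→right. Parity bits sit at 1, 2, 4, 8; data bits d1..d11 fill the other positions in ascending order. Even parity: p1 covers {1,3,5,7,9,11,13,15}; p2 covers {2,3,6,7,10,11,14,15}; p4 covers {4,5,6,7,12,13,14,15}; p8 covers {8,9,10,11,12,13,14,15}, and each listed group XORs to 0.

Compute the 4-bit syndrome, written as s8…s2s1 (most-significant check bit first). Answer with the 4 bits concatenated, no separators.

s1 (pos 1,3,5,7,9,11,13,15): 1⊕1⊕0⊕0⊕0⊕1⊕0⊕0 = 1
s2 (pos 2,3,6,7,10,11,14,15): 1⊕1⊕0⊕0⊕1⊕1⊕0⊕0 = 0
s4 (pos 4,5,6,7,12,13,14,15): 0⊕0⊕0⊕0⊕0⊕0⊕0⊕0 = 0
s8 (pos 8,9,10,11,12,13,14,15): 0⊕0⊕1⊕1⊕0⊕0⊕0⊕0 = 0
Syndrome s8…s1 = 0001 → error at position 1.

0001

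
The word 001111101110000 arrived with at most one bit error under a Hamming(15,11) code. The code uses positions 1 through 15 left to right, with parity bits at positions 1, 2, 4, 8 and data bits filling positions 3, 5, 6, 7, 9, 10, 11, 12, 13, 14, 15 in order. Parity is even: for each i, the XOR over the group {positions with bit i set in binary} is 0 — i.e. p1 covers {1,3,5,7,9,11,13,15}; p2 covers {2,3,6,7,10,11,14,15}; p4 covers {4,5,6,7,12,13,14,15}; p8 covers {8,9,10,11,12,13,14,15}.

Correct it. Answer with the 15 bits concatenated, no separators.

001111101100000

s1 (pos 1,3,5,7,9,11,13,15): 0⊕1⊕1⊕1⊕1⊕1⊕0⊕0 = 1
s2 (pos 2,3,6,7,10,11,14,15): 0⊕1⊕1⊕1⊕1⊕1⊕0⊕0 = 1
s4 (pos 4,5,6,7,12,13,14,15): 1⊕1⊕1⊕1⊕0⊕0⊕0⊕0 = 0
s8 (pos 8,9,10,11,12,13,14,15): 0⊕1⊕1⊕1⊕0⊕0⊕0⊕0 = 1
Syndrome s8…s1 = 1011 → error at position 11.
Flip position 11: 001111101110000 → 001111101100000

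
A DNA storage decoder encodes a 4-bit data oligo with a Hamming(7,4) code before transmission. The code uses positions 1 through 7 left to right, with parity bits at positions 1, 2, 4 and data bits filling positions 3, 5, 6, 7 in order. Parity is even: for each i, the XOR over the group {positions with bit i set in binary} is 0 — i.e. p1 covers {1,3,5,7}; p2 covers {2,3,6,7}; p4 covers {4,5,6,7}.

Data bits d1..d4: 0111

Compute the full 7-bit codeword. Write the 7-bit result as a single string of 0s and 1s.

0001111

Place data at non-parity positions: p1 p2 0 p4 1 1 1
p1 (pos 1,3,5,7): XOR of data positions = 0⊕1⊕1 = 0
p2 (pos 2,3,6,7): XOR of data positions = 0⊕1⊕1 = 0
p4 (pos 4,5,6,7): XOR of data positions = 1⊕1⊕1 = 1
Codeword: 0001111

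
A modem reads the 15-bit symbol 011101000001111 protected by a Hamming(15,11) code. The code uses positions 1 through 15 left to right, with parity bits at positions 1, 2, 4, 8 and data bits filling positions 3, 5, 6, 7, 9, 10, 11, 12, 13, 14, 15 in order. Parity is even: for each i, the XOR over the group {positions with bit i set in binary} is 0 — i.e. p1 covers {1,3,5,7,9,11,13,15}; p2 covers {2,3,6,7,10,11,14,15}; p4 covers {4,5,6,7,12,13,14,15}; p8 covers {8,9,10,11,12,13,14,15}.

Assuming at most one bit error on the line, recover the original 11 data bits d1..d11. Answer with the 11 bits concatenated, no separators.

00100001111

s1 (pos 1,3,5,7,9,11,13,15): 0⊕1⊕0⊕0⊕0⊕0⊕1⊕1 = 1
s2 (pos 2,3,6,7,10,11,14,15): 1⊕1⊕1⊕0⊕0⊕0⊕1⊕1 = 1
s4 (pos 4,5,6,7,12,13,14,15): 1⊕0⊕1⊕0⊕1⊕1⊕1⊕1 = 0
s8 (pos 8,9,10,11,12,13,14,15): 0⊕0⊕0⊕0⊕1⊕1⊕1⊕1 = 0
Syndrome s8…s1 = 0011 → error at position 3.
Flip position 3: 011101000001111 → 010101000001111
Read data bits from positions 3,5,6,7,9,10,11,12,13,14,15: 00100001111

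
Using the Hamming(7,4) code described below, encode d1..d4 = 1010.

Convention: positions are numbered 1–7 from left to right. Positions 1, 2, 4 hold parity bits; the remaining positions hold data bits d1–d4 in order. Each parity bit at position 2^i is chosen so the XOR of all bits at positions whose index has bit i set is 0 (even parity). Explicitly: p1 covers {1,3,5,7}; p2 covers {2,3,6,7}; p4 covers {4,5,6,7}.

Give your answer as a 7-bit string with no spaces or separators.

Place data at non-parity positions: p1 p2 1 p4 0 1 0
p1 (pos 1,3,5,7): XOR of data positions = 1⊕0⊕0 = 1
p2 (pos 2,3,6,7): XOR of data positions = 1⊕1⊕0 = 0
p4 (pos 4,5,6,7): XOR of data positions = 0⊕1⊕0 = 1
Codeword: 1011010

1011010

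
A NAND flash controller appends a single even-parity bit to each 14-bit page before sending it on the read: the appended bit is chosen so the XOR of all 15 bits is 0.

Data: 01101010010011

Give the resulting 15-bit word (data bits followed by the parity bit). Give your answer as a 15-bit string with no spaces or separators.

011010100100111

XOR of the 14 data bits: 0⊕1⊕1⊕0⊕1⊕0⊕1⊕0⊕0⊕1⊕0⊕0⊕1⊕1 = 1
Parity bit = 1 (so all 15 bits XOR to 0).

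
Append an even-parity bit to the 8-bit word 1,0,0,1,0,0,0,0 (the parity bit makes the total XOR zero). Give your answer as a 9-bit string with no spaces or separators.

100100000

XOR of the 8 data bits: 1⊕0⊕0⊕1⊕0⊕0⊕0⊕0 = 0
Parity bit = 0 (so all 9 bits XOR to 0).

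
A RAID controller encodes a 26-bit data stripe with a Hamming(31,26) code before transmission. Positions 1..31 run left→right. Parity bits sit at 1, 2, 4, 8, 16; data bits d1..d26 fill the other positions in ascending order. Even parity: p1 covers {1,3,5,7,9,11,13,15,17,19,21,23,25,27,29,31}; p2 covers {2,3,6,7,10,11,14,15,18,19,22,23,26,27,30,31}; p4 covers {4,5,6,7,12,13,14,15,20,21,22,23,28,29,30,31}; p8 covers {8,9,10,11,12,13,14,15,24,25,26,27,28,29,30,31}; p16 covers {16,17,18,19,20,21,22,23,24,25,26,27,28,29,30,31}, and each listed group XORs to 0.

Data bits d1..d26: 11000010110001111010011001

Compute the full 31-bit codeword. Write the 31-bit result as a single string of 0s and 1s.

0110100100101100001111010011001

Place data at non-parity positions: p1 p2 1 p4 1 0 0 p8 0 0 1 0 1 1 0 p16 0 0 1 1 1 1 0 1 0 0 1 1 0 0 1
p1 (pos 1,3,5,7,9,11,13,15,17,19,21,23,25,27,29,31): XOR of data positions = 1⊕1⊕0⊕0⊕1⊕1⊕0⊕0⊕1⊕1⊕0⊕0⊕1⊕0⊕1 = 0
p2 (pos 2,3,6,7,10,11,14,15,18,19,22,23,26,27,30,31): XOR of data positions = 1⊕0⊕0⊕0⊕1⊕1⊕0⊕0⊕1⊕1⊕0⊕0⊕1⊕0⊕1 = 1
p4 (pos 4,5,6,7,12,13,14,15,20,21,22,23,28,29,30,31): XOR of data positions = 1⊕0⊕0⊕0⊕1⊕1⊕0⊕1⊕1⊕1⊕0⊕1⊕0⊕0⊕1 = 0
p8 (pos 8,9,10,11,12,13,14,15,24,25,26,27,28,29,30,31): XOR of data positions = 0⊕0⊕1⊕0⊕1⊕1⊕0⊕1⊕0⊕0⊕1⊕1⊕0⊕0⊕1 = 1
p16 (pos 16,17,18,19,20,21,22,23,24,25,26,27,28,29,30,31): XOR of data positions = 0⊕0⊕1⊕1⊕1⊕1⊕0⊕1⊕0⊕0⊕1⊕1⊕0⊕0⊕1 = 0
Codeword: 0110100100101100001111010011001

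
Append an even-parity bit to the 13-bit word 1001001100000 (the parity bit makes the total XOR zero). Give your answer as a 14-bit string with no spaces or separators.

XOR of the 13 data bits: 1⊕0⊕0⊕1⊕0⊕0⊕1⊕1⊕0⊕0⊕0⊕0⊕0 = 0
Parity bit = 0 (so all 14 bits XOR to 0).

10010011000000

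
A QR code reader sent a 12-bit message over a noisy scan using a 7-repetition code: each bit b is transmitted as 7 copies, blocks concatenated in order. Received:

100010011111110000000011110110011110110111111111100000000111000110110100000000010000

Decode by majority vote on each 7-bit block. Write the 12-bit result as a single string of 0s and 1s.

Block 1 (1000100): 2 ones → 0
Block 2 (1111111): 7 ones → 1
Block 3 (0000000): 0 ones → 0
Block 4 (0111101): 5 ones → 1
Block 5 (1001111): 5 ones → 1
Block 6 (0110111): 5 ones → 1
Block 7 (1111111): 7 ones → 1
Block 8 (0000000): 0 ones → 0
Block 9 (0111000): 3 ones → 0
Block 10 (1101101): 5 ones → 1
Block 11 (0000000): 0 ones → 0
Block 12 (0010000): 1 one → 0

010111100100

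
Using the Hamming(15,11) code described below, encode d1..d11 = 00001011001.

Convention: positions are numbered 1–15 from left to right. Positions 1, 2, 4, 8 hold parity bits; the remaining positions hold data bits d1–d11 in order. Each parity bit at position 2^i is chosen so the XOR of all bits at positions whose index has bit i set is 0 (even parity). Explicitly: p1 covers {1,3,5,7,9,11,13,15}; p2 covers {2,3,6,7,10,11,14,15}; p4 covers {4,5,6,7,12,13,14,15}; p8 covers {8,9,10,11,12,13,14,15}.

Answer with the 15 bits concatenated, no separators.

100000001011001

Place data at non-parity positions: p1 p2 0 p4 0 0 0 p8 1 0 1 1 0 0 1
p1 (pos 1,3,5,7,9,11,13,15): XOR of data positions = 0⊕0⊕0⊕1⊕1⊕0⊕1 = 1
p2 (pos 2,3,6,7,10,11,14,15): XOR of data positions = 0⊕0⊕0⊕0⊕1⊕0⊕1 = 0
p4 (pos 4,5,6,7,12,13,14,15): XOR of data positions = 0⊕0⊕0⊕1⊕0⊕0⊕1 = 0
p8 (pos 8,9,10,11,12,13,14,15): XOR of data positions = 1⊕0⊕1⊕1⊕0⊕0⊕1 = 0
Codeword: 100000001011001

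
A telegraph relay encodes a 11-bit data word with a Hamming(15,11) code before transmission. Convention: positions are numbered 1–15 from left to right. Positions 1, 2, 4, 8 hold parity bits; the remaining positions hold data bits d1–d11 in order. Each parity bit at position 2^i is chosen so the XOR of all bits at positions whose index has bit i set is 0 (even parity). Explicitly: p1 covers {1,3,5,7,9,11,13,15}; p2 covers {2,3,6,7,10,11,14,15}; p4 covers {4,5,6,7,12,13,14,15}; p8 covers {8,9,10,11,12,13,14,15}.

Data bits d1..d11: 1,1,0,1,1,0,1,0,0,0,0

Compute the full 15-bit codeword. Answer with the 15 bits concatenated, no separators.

111010101010000

Place data at non-parity positions: p1 p2 1 p4 1 0 1 p8 1 0 1 0 0 0 0
p1 (pos 1,3,5,7,9,11,13,15): XOR of data positions = 1⊕1⊕1⊕1⊕1⊕0⊕0 = 1
p2 (pos 2,3,6,7,10,11,14,15): XOR of data positions = 1⊕0⊕1⊕0⊕1⊕0⊕0 = 1
p4 (pos 4,5,6,7,12,13,14,15): XOR of data positions = 1⊕0⊕1⊕0⊕0⊕0⊕0 = 0
p8 (pos 8,9,10,11,12,13,14,15): XOR of data positions = 1⊕0⊕1⊕0⊕0⊕0⊕0 = 0
Codeword: 111010101010000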